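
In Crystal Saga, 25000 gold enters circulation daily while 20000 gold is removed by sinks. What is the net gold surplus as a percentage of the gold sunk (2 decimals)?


Net gold = 25000 - 20000 = 5000
Inflation rate = net / sunk * 100 = 5000 / 20000 * 100
= 0.25 * 100
= 25.00%

25.00%


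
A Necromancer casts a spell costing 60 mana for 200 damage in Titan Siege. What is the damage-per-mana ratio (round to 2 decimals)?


Efficiency = damage / mana
= 200 / 60
= 3.33

3.33 dmg/mana


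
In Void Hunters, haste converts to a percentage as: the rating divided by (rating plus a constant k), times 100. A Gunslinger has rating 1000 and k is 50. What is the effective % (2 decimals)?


effective% = rating / (rating + k) * 100
= 1000 / (1000 + 50) * 100
= 1000 / 1050 * 100
= 0.952381 * 100
= 95.24%

95.24%


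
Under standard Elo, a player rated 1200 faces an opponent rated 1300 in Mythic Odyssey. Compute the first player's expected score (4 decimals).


Elo expected score: Ea = 1/(1 + 10^((Rb-Ra)/400))
Rb - Ra = 1300 - 1200 = 100
(Rb-Ra)/400 = 100/400 = 0.25
10^0.25 = 1.778279
Ea = 1/(1 + 1.778279) = 1/2.778279 = 0.3599

0.3599


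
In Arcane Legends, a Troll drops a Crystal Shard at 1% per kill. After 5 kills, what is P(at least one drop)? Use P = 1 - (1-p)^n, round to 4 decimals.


P(at least one) = 1 - P(none) = 1 - (1-p)^n
p = 1/100 = 0.01
1 - p = 0.99
(1 - p)^5 = 0.99^5 = 0.950990
P(at least one) = 1 - 0.950990 = 0.0490

0.0490


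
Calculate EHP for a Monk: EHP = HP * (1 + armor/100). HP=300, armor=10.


EHP = 300 * (1 + 10/100)
= 300 * (1 + 0.1)
= 300 * 1.1
= 330.0

330.0 EHP


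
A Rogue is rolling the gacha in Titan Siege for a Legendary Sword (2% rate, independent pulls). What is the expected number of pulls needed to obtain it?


Expected pulls for a geometric distribution = 1/p = 100 / rate%
= 100 / 2
= 50.0

50.0 pulls


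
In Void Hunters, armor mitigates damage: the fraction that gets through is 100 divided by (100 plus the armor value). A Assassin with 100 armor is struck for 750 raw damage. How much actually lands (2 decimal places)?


actual = 750 * 100 / (100 + 100)
= 750 * 100 / 200
= 75000 / 200
= 375.00

375.00 damage


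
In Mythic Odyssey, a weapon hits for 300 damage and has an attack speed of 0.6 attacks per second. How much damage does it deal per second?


DPS = damage * attack_speed
= 300 * 0.6
= 180.0

180.0 DPS


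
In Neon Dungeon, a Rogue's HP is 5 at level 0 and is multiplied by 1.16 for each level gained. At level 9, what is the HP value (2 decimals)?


value = base * growth^level
= 5 * 1.16^9
= 5 * 3.802961
= 19.01

19.01 HP


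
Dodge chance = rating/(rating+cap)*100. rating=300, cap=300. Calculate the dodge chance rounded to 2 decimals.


dodge% = 300 / (300 + 300) * 100
= 300 / 600 * 100
= 0.5 * 100
= 50.00%

50.00%


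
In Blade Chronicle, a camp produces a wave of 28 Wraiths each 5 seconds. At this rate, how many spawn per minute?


Spawns per minute = count * (60 / interval)
= 28 * (60 / 5)
= 28 * 12.0
= 336.0

336.0 per minute


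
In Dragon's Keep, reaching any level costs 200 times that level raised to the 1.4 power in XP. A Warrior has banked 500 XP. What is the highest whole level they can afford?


XP = 200 * level^1.4, so level = (XP / 200)^(1/1.4)
= (500 / 200)^(1/1.4)
= 2.5^0.7143
= 1.9242
Floor: level = 1

level 1


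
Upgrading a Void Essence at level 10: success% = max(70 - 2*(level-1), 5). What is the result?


raw_rate = 70 - 2 * (10 - 1)
= 70 - 2 * 9
= 70 - 18
= 52
Apply floor: max(52, 5) = 52%

52%


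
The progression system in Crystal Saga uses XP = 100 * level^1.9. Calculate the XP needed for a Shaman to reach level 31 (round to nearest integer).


XP = 100 * level^1.9
Substitute level = 31:
XP = 100 * 31^1.9
= 100 * 681.6905
= 68169

68169 XP


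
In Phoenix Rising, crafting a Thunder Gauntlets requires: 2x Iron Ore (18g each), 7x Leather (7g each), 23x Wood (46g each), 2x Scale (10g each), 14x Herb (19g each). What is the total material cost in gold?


Cost breakdown:
  Iron Ore: 2 * 18 = 36
  Leather: 7 * 7 = 49
  Wood: 23 * 46 = 1058
  Scale: 2 * 10 = 20
  Herb: 14 * 19 = 266
Total = 36 + 49 + 1058 + 20 + 266 = 1429

1429 gold


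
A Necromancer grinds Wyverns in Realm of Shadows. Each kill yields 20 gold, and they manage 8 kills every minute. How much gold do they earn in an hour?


Gold per minute = 20 * 8 = 160
Gold per hour = 160 * 60 = 9600

9600 gold/hour


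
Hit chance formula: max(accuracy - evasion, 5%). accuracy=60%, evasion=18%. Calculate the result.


accuracy - evasion = 60 - 18 = 42
Apply floor: max(42, 5) = 42
Hit chance = 42%

42%


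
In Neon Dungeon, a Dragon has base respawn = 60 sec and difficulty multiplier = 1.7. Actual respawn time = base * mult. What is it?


Respawn time = base * multiplier
= 60 * 1.7
= 102.0 seconds

102.0 seconds


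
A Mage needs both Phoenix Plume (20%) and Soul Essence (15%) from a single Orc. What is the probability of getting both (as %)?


For independent events, P(both) = P(A) * P(B)
= 20% * 15%
= 300 / 100 %
= 3.0%

3.0%


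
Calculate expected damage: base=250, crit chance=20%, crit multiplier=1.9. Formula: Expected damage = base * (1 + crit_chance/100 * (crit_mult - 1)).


E[dmg] = base * (1 + crit_chance * (crit_mult - 1))
cc as decimal = 20/100 = 0.2
cm - 1 = 1.9 - 1 = 0.9
Bonus factor = 0.2 * 0.9 = 0.18
Total multiplier = 1 + 0.18 = 1.18
Expected damage = 250 * 1.18 = 295.00

295.00 damage


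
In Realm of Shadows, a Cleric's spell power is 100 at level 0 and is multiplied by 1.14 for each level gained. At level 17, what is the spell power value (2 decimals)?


value = base * growth^level
= 100 * 1.14^17
= 100 * 9.276464
= 927.65

927.65 spell power


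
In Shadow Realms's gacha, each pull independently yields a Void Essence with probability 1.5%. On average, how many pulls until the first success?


Expected pulls for a geometric distribution = 1/p = 100 / rate%
= 100 / 1.5
= 66.67

66.67 pulls


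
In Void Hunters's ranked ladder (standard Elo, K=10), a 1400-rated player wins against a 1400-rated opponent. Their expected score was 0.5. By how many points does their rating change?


Elo update: delta = K * (S - Ea), where S = 1 (wins)
S - Ea = 1 - 0.5 = 0.5
Rating change = 10 * 0.5
= 5.00

5.00 rating points


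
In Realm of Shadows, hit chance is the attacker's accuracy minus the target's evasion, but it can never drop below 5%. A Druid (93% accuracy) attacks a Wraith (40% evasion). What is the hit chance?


accuracy - evasion = 93 - 40 = 53
Apply floor: max(53, 5) = 53
Hit chance = 53%

53%


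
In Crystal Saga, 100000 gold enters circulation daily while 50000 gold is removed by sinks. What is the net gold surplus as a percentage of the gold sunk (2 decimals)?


Net gold = 100000 - 50000 = 50000
Inflation rate = net / sunk * 100 = 50000 / 50000 * 100
= 1.0 * 100
= 100.00%

100.00%


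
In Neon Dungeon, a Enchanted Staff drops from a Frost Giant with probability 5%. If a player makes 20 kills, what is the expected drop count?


Expected drops = kills * (drop_rate / 100)
= 20 * (5 / 100)
= 20 * 0.05
= 1.0

1.0 drops


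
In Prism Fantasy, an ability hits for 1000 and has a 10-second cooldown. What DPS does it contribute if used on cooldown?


DPS = damage / cooldown
= 1000 / 10
= 100.00

100.00 DPS


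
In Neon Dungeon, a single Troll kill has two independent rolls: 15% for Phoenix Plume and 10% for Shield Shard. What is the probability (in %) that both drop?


For independent events, P(both) = P(A) * P(B)
= 15% * 10%
= 150 / 100 %
= 1.5%

1.5%


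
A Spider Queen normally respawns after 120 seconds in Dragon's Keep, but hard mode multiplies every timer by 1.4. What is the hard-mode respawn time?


Respawn time = base * multiplier
= 120 * 1.4
= 168.0 seconds

168.0 seconds


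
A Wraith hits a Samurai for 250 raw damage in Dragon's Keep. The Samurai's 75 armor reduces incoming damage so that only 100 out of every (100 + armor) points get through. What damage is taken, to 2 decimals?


actual = 250 * 100 / (100 + 75)
= 250 * 100 / 175
= 25000 / 175
= 142.86

142.86 damage


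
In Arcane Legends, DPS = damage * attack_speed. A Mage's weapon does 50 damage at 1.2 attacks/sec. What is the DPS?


DPS = damage * attack_speed
= 50 * 1.2
= 60.0

60.0 DPS


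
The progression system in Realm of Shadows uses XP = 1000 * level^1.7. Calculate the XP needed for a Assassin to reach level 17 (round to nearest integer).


XP = 1000 * level^1.7
Substitute level = 17:
XP = 1000 * 17^1.7
= 1000 * 123.5274
= 123527

123527 XP


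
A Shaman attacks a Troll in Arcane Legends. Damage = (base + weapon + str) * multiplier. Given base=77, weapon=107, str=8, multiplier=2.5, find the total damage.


Sum base + weapon + str = 77 + 107 + 8 = 192
Multiply by 2.5:
192 * 2.5 = 480.0

480.0 damage


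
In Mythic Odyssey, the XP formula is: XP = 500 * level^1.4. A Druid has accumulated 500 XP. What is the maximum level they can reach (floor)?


XP = 500 * level^1.4, so level = (XP / 500)^(1/1.4)
= (500 / 500)^(1/1.4)
= 1.0^0.7143
= 1.0
Floor: level = 1

level 1


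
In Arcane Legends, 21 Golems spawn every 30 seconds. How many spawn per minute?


Spawns per minute = count * (60 / interval)
= 21 * (60 / 30)
= 21 * 2.0
= 42.0

42.0 per minute


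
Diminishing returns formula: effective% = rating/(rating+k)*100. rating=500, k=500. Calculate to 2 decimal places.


effective% = rating / (rating + k) * 100
= 500 / (500 + 500) * 100
= 500 / 1000 * 100
= 0.5 * 100
= 50.00%

50.00%


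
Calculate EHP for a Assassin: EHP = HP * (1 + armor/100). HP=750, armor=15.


EHP = 750 * (1 + 15/100)
= 750 * (1 + 0.15)
= 750 * 1.15
= 862.5

862.5 EHP


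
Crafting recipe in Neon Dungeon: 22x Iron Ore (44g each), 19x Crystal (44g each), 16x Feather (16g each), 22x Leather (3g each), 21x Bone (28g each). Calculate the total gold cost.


Cost breakdown:
  Iron Ore: 22 * 44 = 968
  Crystal: 19 * 44 = 836
  Feather: 16 * 16 = 256
  Leather: 22 * 3 = 66
  Bone: 21 * 28 = 588
Total = 968 + 836 + 256 + 66 + 588 = 2714

2714 gold


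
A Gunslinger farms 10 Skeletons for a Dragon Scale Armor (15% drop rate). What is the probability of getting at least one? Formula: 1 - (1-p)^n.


P(at least one) = 1 - P(none) = 1 - (1-p)^n
p = 15/100 = 0.15
1 - p = 0.85
(1 - p)^10 = 0.85^10 = 0.196874
P(at least one) = 1 - 0.196874 = 0.8031

0.8031


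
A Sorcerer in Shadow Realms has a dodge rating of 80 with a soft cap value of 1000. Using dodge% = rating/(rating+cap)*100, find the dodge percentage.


dodge% = 80 / (80 + 1000) * 100
= 80 / 1080 * 100
= 0.074074 * 100
= 7.41%

7.41%


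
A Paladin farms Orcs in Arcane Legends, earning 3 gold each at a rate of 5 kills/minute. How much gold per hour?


Gold per minute = 3 * 5 = 15
Gold per hour = 15 * 60 = 900

900 gold/hour


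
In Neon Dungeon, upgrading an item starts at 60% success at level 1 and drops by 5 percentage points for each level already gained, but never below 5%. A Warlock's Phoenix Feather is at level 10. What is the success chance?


raw_rate = 60 - 5 * (10 - 1)
= 60 - 5 * 9
= 60 - 45
= 15
Apply floor: max(15, 5) = 15%

15%


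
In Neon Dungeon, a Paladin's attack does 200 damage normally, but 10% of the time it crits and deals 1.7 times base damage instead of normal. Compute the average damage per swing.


E[dmg] = base * (1 + crit_chance * (crit_mult - 1))
cc as decimal = 10/100 = 0.1
cm - 1 = 1.7 - 1 = 0.7
Bonus factor = 0.1 * 0.7 = 0.07
Total multiplier = 1 + 0.07 = 1.07
Expected damage = 200 * 1.07 = 214.00

214.00 damage


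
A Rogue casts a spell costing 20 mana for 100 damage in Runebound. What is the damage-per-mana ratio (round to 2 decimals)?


Efficiency = damage / mana
= 100 / 20
= 5.00

5.00 dmg/mana


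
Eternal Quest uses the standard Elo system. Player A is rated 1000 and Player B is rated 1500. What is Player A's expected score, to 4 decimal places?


Elo expected score: Ea = 1/(1 + 10^((Rb-Ra)/400))
Rb - Ra = 1500 - 1000 = 500
(Rb-Ra)/400 = 500/400 = 1.25
10^1.25 = 17.782794
Ea = 1/(1 + 17.782794) = 1/18.782794 = 0.0532

0.0532


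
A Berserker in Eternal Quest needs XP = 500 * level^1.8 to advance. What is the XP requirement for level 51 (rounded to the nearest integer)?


XP = 500 * level^1.8
Substitute level = 51:
XP = 500 * 51^1.8
= 500 * 1184.7489
= 592374

592374 XP


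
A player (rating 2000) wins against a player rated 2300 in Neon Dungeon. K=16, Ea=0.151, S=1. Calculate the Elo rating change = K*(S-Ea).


Elo update: delta = K * (S - Ea), where S = 1 (wins)
S - Ea = 1 - 0.151 = 0.849
Rating change = 16 * 0.849
= 13.58

13.58 rating points


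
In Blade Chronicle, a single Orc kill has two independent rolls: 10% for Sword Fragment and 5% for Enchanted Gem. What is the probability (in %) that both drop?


For independent events, P(both) = P(A) * P(B)
= 10% * 5%
= 50 / 100 %
= 0.5%

0.5%


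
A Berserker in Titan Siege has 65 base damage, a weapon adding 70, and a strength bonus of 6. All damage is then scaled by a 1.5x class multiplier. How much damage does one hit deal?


Sum base + weapon + str = 65 + 70 + 6 = 141
Multiply by 1.5:
141 * 1.5 = 211.5

211.5 damage


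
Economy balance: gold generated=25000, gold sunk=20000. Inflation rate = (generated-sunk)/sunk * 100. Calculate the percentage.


Net gold = 25000 - 20000 = 5000
Inflation rate = net / sunk * 100 = 5000 / 20000 * 100
= 0.25 * 100
= 25.00%

25.00%


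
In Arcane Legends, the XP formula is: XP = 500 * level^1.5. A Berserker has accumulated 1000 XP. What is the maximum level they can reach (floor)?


XP = 500 * level^1.5, so level = (XP / 500)^(1/1.5)
= (1000 / 500)^(1/1.5)
= 2.0^0.6667
= 1.5874
Floor: level = 1

level 1


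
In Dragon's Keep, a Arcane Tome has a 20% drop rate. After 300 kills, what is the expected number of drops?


Expected drops = kills * (drop_rate / 100)
= 300 * (20 / 100)
= 300 * 0.2
= 60.0

60.0 drops


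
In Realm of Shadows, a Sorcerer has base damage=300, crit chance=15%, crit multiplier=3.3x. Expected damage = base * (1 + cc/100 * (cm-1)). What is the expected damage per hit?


E[dmg] = base * (1 + crit_chance * (crit_mult - 1))
cc as decimal = 15/100 = 0.15
cm - 1 = 3.3 - 1 = 2.3
Bonus factor = 0.15 * 2.3 = 0.345
Total multiplier = 1 + 0.345 = 1.345
Expected damage = 300 * 1.345 = 403.50

403.50 damage


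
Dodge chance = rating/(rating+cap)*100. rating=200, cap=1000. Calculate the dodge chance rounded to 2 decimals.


dodge% = 200 / (200 + 1000) * 100
= 200 / 1200 * 100
= 0.166667 * 100
= 16.67%

16.67%


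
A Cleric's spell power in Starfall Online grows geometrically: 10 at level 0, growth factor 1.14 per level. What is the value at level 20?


value = base * growth^level
= 10 * 1.14^20
= 10 * 13.74349
= 137.43

137.43 spell power


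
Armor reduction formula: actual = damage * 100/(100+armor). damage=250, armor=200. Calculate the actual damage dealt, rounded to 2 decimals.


actual = 250 * 100 / (100 + 200)
= 250 * 100 / 300
= 25000 / 300
= 83.33

83.33 damage


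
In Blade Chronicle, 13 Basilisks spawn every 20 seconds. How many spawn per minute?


Spawns per minute = count * (60 / interval)
= 13 * (60 / 20)
= 13 * 3.0
= 39.0

39.0 per minute


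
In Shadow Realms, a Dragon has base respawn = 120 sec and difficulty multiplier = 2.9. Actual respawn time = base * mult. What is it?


Respawn time = base * multiplier
= 120 * 2.9
= 348.0 seconds

348.0 seconds


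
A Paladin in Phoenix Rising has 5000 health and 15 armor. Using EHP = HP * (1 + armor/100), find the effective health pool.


EHP = 5000 * (1 + 15/100)
= 5000 * (1 + 0.15)
= 5000 * 1.15
= 5750.0

5750.0 EHP


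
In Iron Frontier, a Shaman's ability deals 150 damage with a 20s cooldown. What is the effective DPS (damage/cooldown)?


DPS = damage / cooldown
= 150 / 20
= 7.50

7.50 DPS


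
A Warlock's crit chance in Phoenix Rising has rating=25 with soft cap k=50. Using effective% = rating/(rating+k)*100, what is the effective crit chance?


effective% = rating / (rating + k) * 100
= 25 / (25 + 50) * 100
= 25 / 75 * 100
= 0.333333 * 100
= 33.33%

33.33%


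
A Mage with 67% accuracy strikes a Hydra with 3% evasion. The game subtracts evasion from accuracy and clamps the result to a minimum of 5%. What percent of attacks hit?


accuracy - evasion = 67 - 3 = 64
Apply floor: max(64, 5) = 64
Hit chance = 64%

64%


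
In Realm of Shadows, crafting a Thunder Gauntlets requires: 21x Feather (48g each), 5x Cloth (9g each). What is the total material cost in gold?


Cost breakdown:
  Feather: 21 * 48 = 1008
  Cloth: 5 * 9 = 45
Total = 1008 + 45 = 1053

1053 gold


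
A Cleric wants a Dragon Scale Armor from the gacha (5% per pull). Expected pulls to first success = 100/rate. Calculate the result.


Expected pulls for a geometric distribution = 1/p = 100 / rate%
= 100 / 5
= 20.0

20.0 pulls


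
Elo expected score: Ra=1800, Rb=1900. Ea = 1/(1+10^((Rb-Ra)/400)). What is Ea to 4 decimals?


Elo expected score: Ea = 1/(1 + 10^((Rb-Ra)/400))
Rb - Ra = 1900 - 1800 = 100
(Rb-Ra)/400 = 100/400 = 0.25
10^0.25 = 1.778279
Ea = 1/(1 + 1.778279) = 1/2.778279 = 0.3599

0.3599


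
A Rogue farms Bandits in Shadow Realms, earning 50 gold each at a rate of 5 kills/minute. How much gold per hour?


Gold per minute = 50 * 5 = 250
Gold per hour = 250 * 60 = 15000

15000 gold/hour


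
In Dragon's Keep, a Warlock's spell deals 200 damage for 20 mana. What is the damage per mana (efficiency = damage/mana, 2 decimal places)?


Efficiency = damage / mana
= 200 / 20
= 10.00

10.00 dmg/mana


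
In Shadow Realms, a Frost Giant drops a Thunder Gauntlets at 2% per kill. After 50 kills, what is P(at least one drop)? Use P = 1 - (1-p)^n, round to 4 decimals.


P(at least one) = 1 - P(none) = 1 - (1-p)^n
p = 2/100 = 0.02
1 - p = 0.98
(1 - p)^50 = 0.98^50 = 0.364170
P(at least one) = 1 - 0.364170 = 0.6358

0.6358


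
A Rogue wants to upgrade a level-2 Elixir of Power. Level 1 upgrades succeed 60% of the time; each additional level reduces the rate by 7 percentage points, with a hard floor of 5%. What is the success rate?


raw_rate = 60 - 7 * (2 - 1)
= 60 - 7 * 1
= 60 - 7
= 53
Apply floor: max(53, 5) = 53%

53%


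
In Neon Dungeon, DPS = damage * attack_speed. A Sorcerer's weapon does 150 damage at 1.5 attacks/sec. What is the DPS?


DPS = damage * attack_speed
= 150 * 1.5
= 225.0

225.0 DPS


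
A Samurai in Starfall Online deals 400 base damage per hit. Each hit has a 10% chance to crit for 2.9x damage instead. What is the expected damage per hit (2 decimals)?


E[dmg] = base * (1 + crit_chance * (crit_mult - 1))
cc as decimal = 10/100 = 0.1
cm - 1 = 2.9 - 1 = 1.9
Bonus factor = 0.1 * 1.9 = 0.19
Total multiplier = 1 + 0.19 = 1.19
Expected damage = 400 * 1.19 = 476.00

476.00 damage


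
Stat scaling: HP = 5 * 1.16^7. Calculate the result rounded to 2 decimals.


value = base * growth^level
= 5 * 1.16^7
= 5 * 2.82622
= 14.13

14.13 HP


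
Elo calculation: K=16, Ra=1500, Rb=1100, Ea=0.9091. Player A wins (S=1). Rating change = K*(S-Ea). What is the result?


Elo update: delta = K * (S - Ea), where S = 1 (wins)
S - Ea = 1 - 0.9091 = 0.0909
Rating change = 16 * 0.0909
= 1.45

1.45 rating points


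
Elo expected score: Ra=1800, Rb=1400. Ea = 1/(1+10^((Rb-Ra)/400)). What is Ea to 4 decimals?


Elo expected score: Ea = 1/(1 + 10^((Rb-Ra)/400))
Rb - Ra = 1400 - 1800 = -400
(Rb-Ra)/400 = -400/400 = -1.0
10^-1.0 = 0.1
Ea = 1/(1 + 0.1) = 1/1.1 = 0.9091

0.9091


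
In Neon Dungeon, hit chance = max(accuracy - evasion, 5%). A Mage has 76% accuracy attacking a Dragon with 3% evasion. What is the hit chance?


accuracy - evasion = 76 - 3 = 73
Apply floor: max(73, 5) = 73
Hit chance = 73%

73%


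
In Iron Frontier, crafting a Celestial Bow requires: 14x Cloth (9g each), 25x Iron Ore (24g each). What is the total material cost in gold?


Cost breakdown:
  Cloth: 14 * 9 = 126
  Iron Ore: 25 * 24 = 600
Total = 126 + 600 = 726

726 gold


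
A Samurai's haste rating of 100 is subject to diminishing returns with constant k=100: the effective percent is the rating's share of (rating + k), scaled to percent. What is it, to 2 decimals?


effective% = rating / (rating + k) * 100
= 100 / (100 + 100) * 100
= 100 / 200 * 100
= 0.5 * 100
= 50.00%

50.00%


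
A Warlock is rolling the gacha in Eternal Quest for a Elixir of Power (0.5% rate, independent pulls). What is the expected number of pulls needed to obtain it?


Expected pulls for a geometric distribution = 1/p = 100 / rate%
= 100 / 0.5
= 200.0

200.0 pulls


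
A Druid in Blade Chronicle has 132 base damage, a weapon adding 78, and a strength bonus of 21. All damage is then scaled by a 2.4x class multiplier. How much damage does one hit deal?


Sum base + weapon + str = 132 + 78 + 21 = 231
Multiply by 2.4:
231 * 2.4 = 554.4

554.4 damage


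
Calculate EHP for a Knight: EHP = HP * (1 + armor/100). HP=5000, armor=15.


EHP = 5000 * (1 + 15/100)
= 5000 * (1 + 0.15)
= 5000 * 1.15
= 5750.0

5750.0 EHP


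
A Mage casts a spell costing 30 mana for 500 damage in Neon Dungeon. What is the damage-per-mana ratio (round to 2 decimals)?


Efficiency = damage / mana
= 500 / 30
= 16.67

16.67 dmg/mana


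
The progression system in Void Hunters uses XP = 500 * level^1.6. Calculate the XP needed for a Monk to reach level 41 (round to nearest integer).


XP = 500 * level^1.6
Substitute level = 41:
XP = 500 * 41^1.6
= 500 * 380.5872
= 190294

190294 XP


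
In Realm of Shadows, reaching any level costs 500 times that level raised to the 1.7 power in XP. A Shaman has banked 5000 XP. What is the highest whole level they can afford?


XP = 500 * level^1.7, so level = (XP / 500)^(1/1.7)
= (5000 / 500)^(1/1.7)
= 10.0^0.5882
= 3.8747
Floor: level = 3

level 3


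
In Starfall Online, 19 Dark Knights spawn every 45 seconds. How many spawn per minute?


Spawns per minute = count * (60 / interval)
= 19 * (60 / 45)
= 19 * 1.3333
= 25.33

25.33 per minute


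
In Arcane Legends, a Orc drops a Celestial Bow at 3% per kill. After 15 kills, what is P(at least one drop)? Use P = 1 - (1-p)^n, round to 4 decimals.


P(at least one) = 1 - P(none) = 1 - (1-p)^n
p = 3/100 = 0.03
1 - p = 0.97
(1 - p)^15 = 0.97^15 = 0.633251
P(at least one) = 1 - 0.633251 = 0.3667

0.3667


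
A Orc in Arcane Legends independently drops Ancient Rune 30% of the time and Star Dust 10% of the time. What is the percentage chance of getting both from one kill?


For independent events, P(both) = P(A) * P(B)
= 30% * 10%
= 300 / 100 %
= 3.0%

3.0%


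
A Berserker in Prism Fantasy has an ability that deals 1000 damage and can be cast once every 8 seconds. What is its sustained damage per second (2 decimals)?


DPS = damage / cooldown
= 1000 / 8
= 125.00

125.00 DPS


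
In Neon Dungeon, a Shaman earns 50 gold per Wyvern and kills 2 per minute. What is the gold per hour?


Gold per minute = 50 * 2 = 100
Gold per hour = 100 * 60 = 6000

6000 gold/hour


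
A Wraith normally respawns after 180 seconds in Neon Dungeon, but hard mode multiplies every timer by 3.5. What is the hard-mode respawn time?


Respawn time = base * multiplier
= 180 * 3.5
= 630.0 seconds

630.0 seconds


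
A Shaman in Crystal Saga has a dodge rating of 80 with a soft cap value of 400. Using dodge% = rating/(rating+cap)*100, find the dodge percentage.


dodge% = 80 / (80 + 400) * 100
= 80 / 480 * 100
= 0.166667 * 100
= 16.67%

16.67%


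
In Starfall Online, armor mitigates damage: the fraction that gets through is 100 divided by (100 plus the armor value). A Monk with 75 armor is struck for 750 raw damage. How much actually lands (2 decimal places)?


actual = 750 * 100 / (100 + 75)
= 750 * 100 / 175
= 75000 / 175
= 428.57

428.57 damage


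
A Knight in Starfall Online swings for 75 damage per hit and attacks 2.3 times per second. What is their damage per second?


DPS = damage * attack_speed
= 75 * 2.3
= 172.5

172.5 DPS


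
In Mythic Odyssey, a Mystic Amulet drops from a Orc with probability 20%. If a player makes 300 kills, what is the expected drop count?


Expected drops = kills * (drop_rate / 100)
= 300 * (20 / 100)
= 300 * 0.2
= 60.0

60.0 drops


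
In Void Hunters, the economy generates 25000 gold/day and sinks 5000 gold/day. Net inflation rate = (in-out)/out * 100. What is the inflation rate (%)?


Net gold = 25000 - 5000 = 20000
Inflation rate = net / sunk * 100 = 20000 / 5000 * 100
= 4.0 * 100
= 400.00%

400.00%


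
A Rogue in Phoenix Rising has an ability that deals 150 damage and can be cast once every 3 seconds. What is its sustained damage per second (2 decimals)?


DPS = damage / cooldown
= 150 / 3
= 50.00

50.00 DPS


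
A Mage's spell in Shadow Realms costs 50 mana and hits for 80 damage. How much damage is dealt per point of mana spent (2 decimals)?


Efficiency = damage / mana
= 80 / 50
= 1.60

1.60 dmg/mana


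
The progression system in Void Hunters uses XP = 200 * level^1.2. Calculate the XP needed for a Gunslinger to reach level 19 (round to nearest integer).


XP = 200 * level^1.2
Substitute level = 19:
XP = 200 * 19^1.2
= 200 * 34.2377
= 6848

6848 XP


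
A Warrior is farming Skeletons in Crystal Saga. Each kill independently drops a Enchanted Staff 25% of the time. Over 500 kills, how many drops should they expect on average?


Expected drops = kills * (drop_rate / 100)
= 500 * (25 / 100)
= 500 * 0.25
= 125.0

125.0 drops


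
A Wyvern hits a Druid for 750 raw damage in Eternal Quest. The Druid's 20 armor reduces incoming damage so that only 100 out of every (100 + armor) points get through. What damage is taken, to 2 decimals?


actual = 750 * 100 / (100 + 20)
= 750 * 100 / 120
= 75000 / 120
= 625.00

625.00 damage


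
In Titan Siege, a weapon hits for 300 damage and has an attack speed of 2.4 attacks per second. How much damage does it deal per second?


DPS = damage * attack_speed
= 300 * 2.4
= 720.0

720.0 DPS


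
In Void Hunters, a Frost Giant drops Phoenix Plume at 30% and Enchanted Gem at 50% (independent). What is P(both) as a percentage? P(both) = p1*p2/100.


For independent events, P(both) = P(A) * P(B)
= 30% * 50%
= 1500 / 100 %
= 15.0%

15.0%


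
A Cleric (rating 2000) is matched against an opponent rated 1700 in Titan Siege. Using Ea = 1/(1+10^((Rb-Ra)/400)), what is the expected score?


Elo expected score: Ea = 1/(1 + 10^((Rb-Ra)/400))
Rb - Ra = 1700 - 2000 = -300
(Rb-Ra)/400 = -300/400 = -0.75
10^-0.75 = 0.177828
Ea = 1/(1 + 0.177828) = 1/1.177828 = 0.8490

0.8490


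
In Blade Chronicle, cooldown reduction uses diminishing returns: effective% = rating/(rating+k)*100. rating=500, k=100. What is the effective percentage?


effective% = rating / (rating + k) * 100
= 500 / (500 + 100) * 100
= 500 / 600 * 100
= 0.833333 * 100
= 83.33%

83.33%


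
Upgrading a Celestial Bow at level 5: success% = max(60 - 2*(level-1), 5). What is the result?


raw_rate = 60 - 2 * (5 - 1)
= 60 - 2 * 4
= 60 - 8
= 52
Apply floor: max(52, 5) = 52%

52%


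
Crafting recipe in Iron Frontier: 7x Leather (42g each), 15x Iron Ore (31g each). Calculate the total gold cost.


Cost breakdown:
  Leather: 7 * 42 = 294
  Iron Ore: 15 * 31 = 465
Total = 294 + 465 = 759

759 gold


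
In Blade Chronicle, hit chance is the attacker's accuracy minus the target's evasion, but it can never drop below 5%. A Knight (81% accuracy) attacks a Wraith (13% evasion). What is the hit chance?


accuracy - evasion = 81 - 13 = 68
Apply floor: max(68, 5) = 68
Hit chance = 68%

68%


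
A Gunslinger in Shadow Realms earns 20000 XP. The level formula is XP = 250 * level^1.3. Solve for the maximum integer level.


XP = 250 * level^1.3, so level = (XP / 250)^(1/1.3)
= (20000 / 250)^(1/1.3)
= 80.0^0.7692
= 29.1015
Floor: level = 29

level 29


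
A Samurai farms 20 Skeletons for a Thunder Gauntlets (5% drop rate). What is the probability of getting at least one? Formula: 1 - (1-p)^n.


P(at least one) = 1 - P(none) = 1 - (1-p)^n
p = 5/100 = 0.05
1 - p = 0.95
(1 - p)^20 = 0.95^20 = 0.358486
P(at least one) = 1 - 0.358486 = 0.6415

0.6415


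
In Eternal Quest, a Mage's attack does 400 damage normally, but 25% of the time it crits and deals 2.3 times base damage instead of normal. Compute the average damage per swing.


E[dmg] = base * (1 + crit_chance * (crit_mult - 1))
cc as decimal = 25/100 = 0.25
cm - 1 = 2.3 - 1 = 1.3
Bonus factor = 0.25 * 1.3 = 0.325
Total multiplier = 1 + 0.325 = 1.325
Expected damage = 400 * 1.325 = 530.00

530.00 damage


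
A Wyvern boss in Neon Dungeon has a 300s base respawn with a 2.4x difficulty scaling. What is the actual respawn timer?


Respawn time = base * multiplier
= 300 * 2.4
= 720.0 seconds

720.0 seconds


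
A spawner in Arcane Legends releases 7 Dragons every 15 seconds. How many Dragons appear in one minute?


Spawns per minute = count * (60 / interval)
= 7 * (60 / 15)
= 7 * 4.0
= 28.0

28.0 per minute


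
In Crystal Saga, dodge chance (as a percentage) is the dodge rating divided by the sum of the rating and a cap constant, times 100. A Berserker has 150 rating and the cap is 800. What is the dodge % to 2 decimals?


dodge% = 150 / (150 + 800) * 100
= 150 / 950 * 100
= 0.157895 * 100
= 15.79%

15.79%


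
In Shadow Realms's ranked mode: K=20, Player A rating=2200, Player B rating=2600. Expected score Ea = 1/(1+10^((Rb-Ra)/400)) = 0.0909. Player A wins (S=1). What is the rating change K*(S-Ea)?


Elo update: delta = K * (S - Ea), where S = 1 (wins)
S - Ea = 1 - 0.0909 = 0.9091
Rating change = 20 * 0.9091
= 18.18

18.18 rating points


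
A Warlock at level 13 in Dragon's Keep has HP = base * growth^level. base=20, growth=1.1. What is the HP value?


value = base * growth^level
= 20 * 1.1^13
= 20 * 3.452271
= 69.05

69.05 HP


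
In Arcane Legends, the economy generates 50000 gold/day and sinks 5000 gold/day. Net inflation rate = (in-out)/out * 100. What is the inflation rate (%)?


Net gold = 50000 - 5000 = 45000
Inflation rate = net / sunk * 100 = 45000 / 5000 * 100
= 9.0 * 100
= 900.00%

900.00%


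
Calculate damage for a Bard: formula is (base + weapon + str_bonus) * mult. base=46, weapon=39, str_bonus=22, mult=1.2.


Sum base + weapon + str = 46 + 39 + 22 = 107
Multiply by 1.2:
107 * 1.2 = 128.4

128.4 damage


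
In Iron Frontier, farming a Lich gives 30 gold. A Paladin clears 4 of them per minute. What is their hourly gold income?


Gold per minute = 30 * 4 = 120
Gold per hour = 120 * 60 = 7200

7200 gold/hour


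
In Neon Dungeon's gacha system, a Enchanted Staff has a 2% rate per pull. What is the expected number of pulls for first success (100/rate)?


Expected pulls for a geometric distribution = 1/p = 100 / rate%
= 100 / 2
= 50.0

50.0 pulls


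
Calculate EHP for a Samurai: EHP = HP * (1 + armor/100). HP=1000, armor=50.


EHP = 1000 * (1 + 50/100)
= 1000 * (1 + 0.5)
= 1000 * 1.5
= 1500.0

1500.0 EHP


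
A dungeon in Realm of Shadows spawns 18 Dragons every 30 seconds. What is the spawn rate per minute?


Spawns per minute = count * (60 / interval)
= 18 * (60 / 30)
= 18 * 2.0
= 36.0

36.0 per minute


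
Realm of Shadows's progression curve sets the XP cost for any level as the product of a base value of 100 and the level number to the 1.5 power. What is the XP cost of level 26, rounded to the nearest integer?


XP = 100 * level^1.5
Substitute level = 26:
XP = 100 * 26^1.5
= 100 * 132.5745
= 13257

13257 XP


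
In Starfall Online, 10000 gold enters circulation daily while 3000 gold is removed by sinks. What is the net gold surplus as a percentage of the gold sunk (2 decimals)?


Net gold = 10000 - 3000 = 7000
Inflation rate = net / sunk * 100 = 7000 / 3000 * 100
= 2.333333 * 100
= 233.33%

233.33%


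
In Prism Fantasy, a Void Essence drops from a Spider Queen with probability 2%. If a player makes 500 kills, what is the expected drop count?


Expected drops = kills * (drop_rate / 100)
= 500 * (2 / 100)
= 500 * 0.02
= 10.0

10.0 drops


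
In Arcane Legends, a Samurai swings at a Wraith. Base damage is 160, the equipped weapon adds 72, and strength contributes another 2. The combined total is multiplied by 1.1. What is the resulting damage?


Sum base + weapon + str = 160 + 72 + 2 = 234
Multiply by 1.1:
234 * 1.1 = 257.4

257.4 damage


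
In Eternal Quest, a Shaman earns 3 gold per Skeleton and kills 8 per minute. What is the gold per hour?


Gold per minute = 3 * 8 = 24
Gold per hour = 24 * 60 = 1440

1440 gold/hour


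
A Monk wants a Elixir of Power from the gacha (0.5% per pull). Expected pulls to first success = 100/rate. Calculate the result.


Expected pulls for a geometric distribution = 1/p = 100 / rate%
= 100 / 0.5
= 200.0

200.0 pulls


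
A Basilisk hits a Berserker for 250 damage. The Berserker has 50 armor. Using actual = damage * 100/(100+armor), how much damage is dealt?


actual = 250 * 100 / (100 + 50)
= 250 * 100 / 150
= 25000 / 150
= 166.67

166.67 damage


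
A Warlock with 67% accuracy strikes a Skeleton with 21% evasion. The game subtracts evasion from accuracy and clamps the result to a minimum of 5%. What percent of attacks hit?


accuracy - evasion = 67 - 21 = 46
Apply floor: max(46, 5) = 46
Hit chance = 46%

46%


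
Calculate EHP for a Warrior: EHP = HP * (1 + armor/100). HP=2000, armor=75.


EHP = 2000 * (1 + 75/100)
= 2000 * (1 + 0.75)
= 2000 * 1.75
= 3500.0

3500.0 EHP


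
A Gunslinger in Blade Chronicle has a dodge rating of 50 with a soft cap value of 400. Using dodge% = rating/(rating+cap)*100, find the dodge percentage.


dodge% = 50 / (50 + 400) * 100
= 50 / 450 * 100
= 0.111111 * 100
= 11.11%

11.11%


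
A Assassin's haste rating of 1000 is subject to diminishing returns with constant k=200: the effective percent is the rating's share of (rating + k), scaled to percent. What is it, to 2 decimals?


effective% = rating / (rating + k) * 100
= 1000 / (1000 + 200) * 100
= 1000 / 1200 * 100
= 0.833333 * 100
= 83.33%

83.33%


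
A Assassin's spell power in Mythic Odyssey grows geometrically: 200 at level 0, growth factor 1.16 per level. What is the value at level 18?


value = base * growth^level
= 200 * 1.16^18
= 200 * 14.462514
= 2892.50

2892.50 spell power


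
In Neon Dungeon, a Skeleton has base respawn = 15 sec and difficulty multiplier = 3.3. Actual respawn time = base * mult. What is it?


Respawn time = base * multiplier
= 15 * 3.3
= 49.5 seconds

49.5 seconds


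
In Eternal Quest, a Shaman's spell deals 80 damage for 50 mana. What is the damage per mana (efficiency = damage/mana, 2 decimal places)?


Efficiency = damage / mana
= 80 / 50
= 1.60

1.60 dmg/mana


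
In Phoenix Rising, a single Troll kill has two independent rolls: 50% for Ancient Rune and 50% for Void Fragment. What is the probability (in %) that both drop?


For independent events, P(both) = P(A) * P(B)
= 50% * 50%
= 2500 / 100 %
= 25.0%

25.0%


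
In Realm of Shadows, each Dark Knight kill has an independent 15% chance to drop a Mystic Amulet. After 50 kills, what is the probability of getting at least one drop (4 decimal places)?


P(at least one) = 1 - P(none) = 1 - (1-p)^n
p = 15/100 = 0.15
1 - p = 0.85
(1 - p)^50 = 0.85^50 = 0.000296
P(at least one) = 1 - 0.000296 = 0.9997

0.9997


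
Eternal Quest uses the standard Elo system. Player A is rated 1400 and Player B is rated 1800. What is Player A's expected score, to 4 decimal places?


Elo expected score: Ea = 1/(1 + 10^((Rb-Ra)/400))
Rb - Ra = 1800 - 1400 = 400
(Rb-Ra)/400 = 400/400 = 1.0
10^1.0 = 10.0
Ea = 1/(1 + 10.0) = 1/11.0 = 0.0909

0.0909


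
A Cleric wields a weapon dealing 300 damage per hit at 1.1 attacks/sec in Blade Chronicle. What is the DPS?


DPS = damage * attack_speed
= 300 * 1.1
= 330.0

330.0 DPS


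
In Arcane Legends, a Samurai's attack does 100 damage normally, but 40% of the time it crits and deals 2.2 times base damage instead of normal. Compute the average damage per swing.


E[dmg] = base * (1 + crit_chance * (crit_mult - 1))
cc as decimal = 40/100 = 0.4
cm - 1 = 2.2 - 1 = 1.2
Bonus factor = 0.4 * 1.2 = 0.48
Total multiplier = 1 + 0.48 = 1.48
Expected damage = 100 * 1.48 = 148.00

148.00 damage


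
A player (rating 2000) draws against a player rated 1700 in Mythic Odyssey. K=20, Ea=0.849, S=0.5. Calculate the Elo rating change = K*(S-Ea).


Elo update: delta = K * (S - Ea), where S = 0.5 (draws)
S - Ea = 0.5 - 0.849 = -0.349
Rating change = 20 * -0.349
= -6.98

-6.98 rating points


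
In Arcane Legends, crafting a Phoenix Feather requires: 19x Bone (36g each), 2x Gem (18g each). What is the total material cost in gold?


Cost breakdown:
  Bone: 19 * 36 = 684
  Gem: 2 * 18 = 36
Total = 684 + 36 = 720

720 gold


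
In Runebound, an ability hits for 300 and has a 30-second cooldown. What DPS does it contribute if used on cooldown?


DPS = damage / cooldown
= 300 / 30
= 10.00

10.00 DPS


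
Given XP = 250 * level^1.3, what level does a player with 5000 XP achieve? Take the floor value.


XP = 250 * level^1.3, so level = (XP / 250)^(1/1.3)
= (5000 / 250)^(1/1.3)
= 20.0^0.7692
= 10.0183
Floor: level = 10

level 10


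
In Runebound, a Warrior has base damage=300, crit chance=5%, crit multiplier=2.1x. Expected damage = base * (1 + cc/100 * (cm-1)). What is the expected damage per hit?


E[dmg] = base * (1 + crit_chance * (crit_mult - 1))
cc as decimal = 5/100 = 0.05
cm - 1 = 2.1 - 1 = 1.1
Bonus factor = 0.05 * 1.1 = 0.055
Total multiplier = 1 + 0.055 = 1.055
Expected damage = 300 * 1.055 = 316.50

316.50 damage


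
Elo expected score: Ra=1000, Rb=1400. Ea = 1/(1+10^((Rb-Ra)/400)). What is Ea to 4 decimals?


Elo expected score: Ea = 1/(1 + 10^((Rb-Ra)/400))
Rb - Ra = 1400 - 1000 = 400
(Rb-Ra)/400 = 400/400 = 1.0
10^1.0 = 10.0
Ea = 1/(1 + 10.0) = 1/11.0 = 0.0909

0.0909


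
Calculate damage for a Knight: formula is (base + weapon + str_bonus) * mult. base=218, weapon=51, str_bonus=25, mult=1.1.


Sum base + weapon + str = 218 + 51 + 25 = 294
Multiply by 1.1:
294 * 1.1 = 323.4

323.4 damage


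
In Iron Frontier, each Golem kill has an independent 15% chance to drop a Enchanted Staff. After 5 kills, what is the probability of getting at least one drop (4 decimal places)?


P(at least one) = 1 - P(none) = 1 - (1-p)^n
p = 15/100 = 0.15
1 - p = 0.85
(1 - p)^5 = 0.85^5 = 0.443705
P(at least one) = 1 - 0.443705 = 0.5563

0.5563


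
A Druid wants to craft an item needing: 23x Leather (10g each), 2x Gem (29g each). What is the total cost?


Cost breakdown:
  Leather: 23 * 10 = 230
  Gem: 2 * 29 = 58
Total = 230 + 58 = 288

288 gold


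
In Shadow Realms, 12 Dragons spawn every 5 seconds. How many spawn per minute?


Spawns per minute = count * (60 / interval)
= 12 * (60 / 5)
= 12 * 12.0
= 144.0

144.0 per minute


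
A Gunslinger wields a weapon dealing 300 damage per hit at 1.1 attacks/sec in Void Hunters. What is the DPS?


DPS = damage * attack_speed
= 300 * 1.1
= 330.0

330.0 DPS


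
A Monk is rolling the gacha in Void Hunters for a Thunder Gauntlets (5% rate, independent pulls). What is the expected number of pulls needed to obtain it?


Expected pulls for a geometric distribution = 1/p = 100 / rate%
= 100 / 5
= 20.0

20.0 pulls


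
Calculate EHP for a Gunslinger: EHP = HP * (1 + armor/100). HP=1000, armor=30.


EHP = 1000 * (1 + 30/100)
= 1000 * (1 + 0.3)
= 1000 * 1.3
= 1300.0

1300.0 EHP


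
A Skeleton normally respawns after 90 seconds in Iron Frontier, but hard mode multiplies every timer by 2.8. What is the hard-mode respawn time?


Respawn time = base * multiplier
= 90 * 2.8
= 252.0 seconds

252.0 seconds
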